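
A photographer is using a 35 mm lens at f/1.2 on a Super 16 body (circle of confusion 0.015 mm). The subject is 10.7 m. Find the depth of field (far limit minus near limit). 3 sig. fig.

Hyperfocal distance H = f²/(N·c) + f = 35²/(1.2 × 0.015) + 35 = 1225/0.018 + 35 ≈ 68090.6 mm ≈ 68.09 m.
Near limit Dn = s·(H − f)/(H + s − 2f) = 10700 × (68090.6 − 35) / (68090.6 + 10700 − 2 × 35) = 10700 × 68055.6 / 78720.6 ≈ 9250.4 mm.
Far limit Df = s·(H − f)/(H − s) = 10700 × (68090.6 − 35) / (68090.6 − 10700) = 10700 × 68055.6 / 57390.6 ≈ 12688.4 mm.
Depth of field = Df − Dn = 12688.4 − 9250.4 ≈ 3438.0 mm ≈ 3.44 m.

3.44 m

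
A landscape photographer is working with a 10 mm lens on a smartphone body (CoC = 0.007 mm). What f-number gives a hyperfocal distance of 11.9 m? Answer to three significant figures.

Rearrange H = f²/(N·c) + f for N: N = f² / ((H − f)·c).
N = 10² / ((11900 − 10) × 0.007) = 100 / 83.23 ≈ 1.20.

f/1.20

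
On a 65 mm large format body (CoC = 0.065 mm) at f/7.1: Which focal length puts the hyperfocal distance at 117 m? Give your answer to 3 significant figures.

232 mm

From H = f²/(N·c) + f, with f ≪ H: f ≈ √(H·N·c) = √(117000 × 7.1 × 0.065) = √53995 ≈ 232.4 mm.
The +f correction barely moves this — solving exactly, f² + N·c·f − N·c·H = 0 ⇒ f = (−N·c + √((N·c)² + 4·N·c·H))/2 = (−0.4615 + √215982)/2 ≈ 232.14 mm, so f ≈ 232 mm.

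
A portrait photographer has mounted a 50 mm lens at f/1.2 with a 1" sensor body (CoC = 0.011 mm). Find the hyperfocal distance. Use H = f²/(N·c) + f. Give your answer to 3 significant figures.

189 m

Hyperfocal distance H = f²/(N·c) + f = 50²/(1.2 × 0.011) + 50 = 2500/0.0132 + 50 ≈ 189443.9 mm ≈ 189 m.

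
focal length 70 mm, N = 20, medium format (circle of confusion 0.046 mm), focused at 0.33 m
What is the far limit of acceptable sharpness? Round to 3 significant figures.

Hyperfocal distance H = f²/(N·c) + f = 70²/(20 × 0.046) + 70 = 4900/0.92 + 70 ≈ 5396.1 mm ≈ 5.396 m.
Far limit Df = s·(H − f)/(H − s) = 330 × (5396.1 − 70) / (5396.1 − 330) = 330 × 5326.1 / 5066.1 ≈ 346.94 mm.

347 mm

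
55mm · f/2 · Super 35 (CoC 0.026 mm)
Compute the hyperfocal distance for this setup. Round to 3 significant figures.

58.2 m

Hyperfocal distance H = f²/(N·c) + f = 55²/(2 × 0.026) + 55 = 3025/0.052 + 55 ≈ 58228.1 mm ≈ 58.2 m.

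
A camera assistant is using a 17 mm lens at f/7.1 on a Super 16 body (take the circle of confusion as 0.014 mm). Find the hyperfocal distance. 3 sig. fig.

2.92 m

Hyperfocal distance H = f²/(N·c) + f = 17²/(7.1 × 0.014) + 17 = 289/0.0994 + 17 ≈ 2924.4 mm ≈ 2.92 m.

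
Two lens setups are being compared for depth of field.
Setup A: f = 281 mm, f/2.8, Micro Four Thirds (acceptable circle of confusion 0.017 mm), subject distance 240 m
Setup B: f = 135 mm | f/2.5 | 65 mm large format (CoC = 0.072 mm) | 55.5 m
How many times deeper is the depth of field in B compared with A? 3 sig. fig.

Setup A: H = 281²/(2.8×0.017) + 281 ≈ 1659125.5 mm; DoF = Df − Dn = 280541 − 209697 ≈ 70844 mm.
Setup B: H = 135²/(2.5×0.072) + 135 ≈ 101385.0 mm; DoF = Df − Dn = 122466 − 35880 ≈ 86586 mm.
Ratio = 86586 / 70844 ≈ 1.22.

1.22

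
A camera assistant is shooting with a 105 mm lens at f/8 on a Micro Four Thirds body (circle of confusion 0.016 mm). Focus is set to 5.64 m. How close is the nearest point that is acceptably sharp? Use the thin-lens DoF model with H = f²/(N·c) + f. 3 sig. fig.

5.30 m

Hyperfocal distance H = f²/(N·c) + f = 105²/(8 × 0.016) + 105 = 11025/0.128 + 105 ≈ 86237.8 mm ≈ 86.24 m.
Near limit Dn = s·(H − f)/(H + s − 2f) = 5640 × (86237.8 − 105) / (86237.8 + 5640 − 2 × 105) = 5640 × 86132.8 / 91667.8 ≈ 5299.5 mm ≈ 5.30 m.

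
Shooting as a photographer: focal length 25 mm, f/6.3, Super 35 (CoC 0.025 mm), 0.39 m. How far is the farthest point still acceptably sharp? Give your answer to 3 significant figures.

Hyperfocal distance H = f²/(N·c) + f = 25²/(6.3 × 0.025) + 25 = 625/0.1575 + 25 ≈ 3993.3 mm ≈ 3.993 m.
Far limit Df = s·(H − f)/(H − s) = 390 × (3993.3 − 25) / (3993.3 − 390) = 390 × 3968.3 / 3603.3 ≈ 429.51 mm.

430 mm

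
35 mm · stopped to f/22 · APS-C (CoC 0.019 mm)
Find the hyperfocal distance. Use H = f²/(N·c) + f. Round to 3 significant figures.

2.97 m

Hyperfocal distance H = f²/(N·c) + f = 35²/(22 × 0.019) + 35 = 1225/0.418 + 35 ≈ 2965.6 mm ≈ 2.97 m.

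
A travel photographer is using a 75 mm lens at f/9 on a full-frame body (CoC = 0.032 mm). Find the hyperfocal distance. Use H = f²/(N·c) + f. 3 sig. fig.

Hyperfocal distance H = f²/(N·c) + f = 75²/(9 × 0.032) + 75 = 5625/0.288 + 75 ≈ 19606.2 mm ≈ 19.6 m.

19.6 m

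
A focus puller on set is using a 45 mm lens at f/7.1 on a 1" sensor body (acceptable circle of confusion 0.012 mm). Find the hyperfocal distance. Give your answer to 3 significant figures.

Hyperfocal distance H = f²/(N·c) + f = 45²/(7.1 × 0.012) + 45 = 2025/0.0852 + 45 ≈ 23812.6 mm ≈ 23.8 m.

23.8 m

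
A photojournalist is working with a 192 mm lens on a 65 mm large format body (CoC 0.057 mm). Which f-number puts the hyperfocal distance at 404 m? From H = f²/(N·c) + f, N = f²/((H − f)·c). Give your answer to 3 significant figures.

f/1.60

Rearrange H = f²/(N·c) + f for N: N = f² / ((H − f)·c).
N = 192² / ((404000 − 192) × 0.057) = 36864 / 23017 ≈ 1.60.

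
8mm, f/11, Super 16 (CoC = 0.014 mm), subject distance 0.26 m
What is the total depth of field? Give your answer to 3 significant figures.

499 mm

Hyperfocal distance H = f²/(N·c) + f = 8²/(11 × 0.014) + 8 = 64/0.154 + 8 ≈ 423.6 mm ≈ 0.424 m.
Near limit Dn = s·(H − f)/(H + s − 2f) = 260 × (423.6 − 8) / (423.6 + 260 − 2 × 8) = 260 × 415.6 / 667.6 ≈ 161.86 mm.
Far limit Df = s·(H − f)/(H − s) = 260 × (423.6 − 8) / (423.6 − 260) = 260 × 415.6 / 163.6 ≈ 660.53 mm.
Depth of field = Df − Dn = 660.53 − 161.86 ≈ 498.67 mm.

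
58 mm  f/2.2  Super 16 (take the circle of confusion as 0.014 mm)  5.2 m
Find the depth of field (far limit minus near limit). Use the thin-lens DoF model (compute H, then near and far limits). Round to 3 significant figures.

Hyperfocal distance H = f²/(N·c) + f = 58²/(2.2 × 0.014) + 58 = 3364/0.0308 + 58 ≈ 109278.8 mm ≈ 109.3 m.
Near limit Dn = s·(H − f)/(H + s − 2f) = 5200 × (109278.8 − 58) / (109278.8 + 5200 − 2 × 58) = 5200 × 109220.8 / 114362.8 ≈ 4966.20 mm.
Far limit Df = s·(H − f)/(H − s) = 5200 × (109278.8 − 58) / (109278.8 − 5200) = 5200 × 109220.8 / 104078.8 ≈ 5456.91 mm.
Depth of field = Df − Dn = 5456.91 − 4966.20 ≈ 490.71 mm.

491 mm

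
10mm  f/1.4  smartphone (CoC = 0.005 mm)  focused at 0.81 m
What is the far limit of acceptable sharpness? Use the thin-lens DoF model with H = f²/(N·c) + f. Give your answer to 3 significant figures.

0.858 m

Hyperfocal distance H = f²/(N·c) + f = 10²/(1.4 × 0.005) + 10 = 100/0.007 + 10 ≈ 14295.7 mm ≈ 14.30 m.
Far limit Df = s·(H − f)/(H − s) = 810 × (14295.7 − 10) / (14295.7 − 810) = 810 × 14285.7 / 13485.7 ≈ 858.05 mm ≈ 0.858 m.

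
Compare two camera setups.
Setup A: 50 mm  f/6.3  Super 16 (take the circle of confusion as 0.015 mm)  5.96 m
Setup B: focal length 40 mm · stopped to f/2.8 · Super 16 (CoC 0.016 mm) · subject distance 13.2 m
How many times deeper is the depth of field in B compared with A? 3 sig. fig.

Setup A: H = 50²/(6.3×0.015) + 50 ≈ 26505.0 mm; DoF = Df − Dn = 7674.5 − 4871.7 ≈ 2802.8 mm.
Setup B: H = 40²/(2.8×0.016) + 40 ≈ 35754.3 mm; DoF = Df − Dn = 20902 − 9646 ≈ 11256 mm.
Ratio = 11256 / 2802.8 ≈ 4.02.

4.02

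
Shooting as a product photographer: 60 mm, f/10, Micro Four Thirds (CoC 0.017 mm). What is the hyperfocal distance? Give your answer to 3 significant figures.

Hyperfocal distance H = f²/(N·c) + f = 60²/(10 × 0.017) + 60 = 3600/0.17 + 60 ≈ 21236.5 mm ≈ 21.2 m.

21.2 m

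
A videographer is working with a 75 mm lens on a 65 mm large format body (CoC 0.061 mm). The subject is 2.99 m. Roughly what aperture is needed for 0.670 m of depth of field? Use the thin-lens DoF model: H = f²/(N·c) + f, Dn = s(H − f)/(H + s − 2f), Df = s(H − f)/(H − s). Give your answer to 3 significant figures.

Write h = H − f = f²/(N·c). The thin-lens limits are Dn = s·h/(h + (s−f)) and Df = s·h/(h − (s−f)), so DoF = Df − Dn = 2·s·(s−f)·h / (h² − (s−f)²).
That is a quadratic in h: DoF·h² − 2·s·(s−f)·h − DoF·(s−f)² = 0 ⇒ h = (s−f)·(s + √(s² + DoF²)) / DoF = 2915 × (2990 + √(2990² + 670²)) / 670 = 2915 × (2990 + 3064.15) / 670 ≈ 26340 mm.
Then N = f²/(c·h) = 75² / (0.061 × 26340) = 5625 / 1606.7 ≈ 3.50.

f/3.50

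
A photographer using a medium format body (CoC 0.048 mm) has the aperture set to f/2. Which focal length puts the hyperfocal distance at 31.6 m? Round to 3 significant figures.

55.0 mm

From H = f²/(N·c) + f, with f ≪ H: f ≈ √(H·N·c) = √(31600 × 2 × 0.048) = √3033.6 ≈ 55.08 mm.
Exact: f² + N·c·f − N·c·H = 0 ⇒ f = (−N·c + √((N·c)² + 4·N·c·H))/2 = (−0.096 + √12134)/2 ≈ 55.030 mm ≈ 55.0 mm.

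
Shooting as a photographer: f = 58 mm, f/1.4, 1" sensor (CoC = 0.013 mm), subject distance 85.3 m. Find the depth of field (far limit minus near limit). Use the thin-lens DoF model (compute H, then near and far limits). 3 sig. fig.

99.9 m

Hyperfocal distance H = f²/(N·c) + f = 58²/(1.4 × 0.013) + 58 = 3364/0.0182 + 58 ≈ 184893.2 mm ≈ 184.9 m.
Near limit Dn = s·(H − f)/(H + s − 2f) = 85300 × (184893.2 − 58) / (184893.2 + 85300 − 2 × 58) = 85300 × 184835.2 / 270077.2 ≈ 58378 mm.
Far limit Df = s·(H − f)/(H − s) = 85300 × (184893.2 − 58) / (184893.2 − 85300) = 85300 × 184835.2 / 99593.2 ≈ 158308 mm.
Depth of field = Df − Dn = 158308 − 58378 ≈ 99930 mm ≈ 99.9 m.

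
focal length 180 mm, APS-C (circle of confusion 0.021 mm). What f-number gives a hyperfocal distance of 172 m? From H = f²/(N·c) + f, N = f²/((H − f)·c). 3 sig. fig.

Rearrange H = f²/(N·c) + f for N: N = f² / ((H − f)·c).
N = 180² / ((172000 − 180) × 0.021) = 32400 / 3608 ≈ 8.98.

f/8.98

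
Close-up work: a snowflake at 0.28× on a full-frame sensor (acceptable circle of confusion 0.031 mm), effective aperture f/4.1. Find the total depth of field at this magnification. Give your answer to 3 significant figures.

At magnification m, DoF ≈ 2·N_eff·c/m² = 2 × 4.1 × 0.031 / 0.28² = 0.2542 / 0.0784 ≈ 3.24 mm.

3.24 mm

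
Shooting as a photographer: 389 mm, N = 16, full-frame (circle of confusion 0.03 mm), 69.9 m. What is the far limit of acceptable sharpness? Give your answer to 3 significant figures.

89.7 m

Hyperfocal distance H = f²/(N·c) + f = 389²/(16 × 0.03) + 389 = 151321/0.48 + 389 ≈ 315641.1 mm ≈ 315.6 m.
Far limit Df = s·(H − f)/(H − s) = 69900 × (315641.1 − 389) / (315641.1 − 69900) = 69900 × 315252.1 / 245741.1 ≈ 89672 mm ≈ 89.7 m.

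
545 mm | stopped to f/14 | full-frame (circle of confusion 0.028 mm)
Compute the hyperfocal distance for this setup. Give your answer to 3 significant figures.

758 m

Hyperfocal distance H = f²/(N·c) + f = 545²/(14 × 0.028) + 545 = 297025/0.392 + 545 ≈ 758261.8 mm ≈ 758 m.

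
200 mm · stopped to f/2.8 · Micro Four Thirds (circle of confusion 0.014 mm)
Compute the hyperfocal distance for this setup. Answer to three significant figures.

1020 m

Hyperfocal distance H = f²/(N·c) + f = 200²/(2.8 × 0.014) + 200 = 40000/0.0392 + 200 ≈ 1020608.2 mm ≈ 1020 m.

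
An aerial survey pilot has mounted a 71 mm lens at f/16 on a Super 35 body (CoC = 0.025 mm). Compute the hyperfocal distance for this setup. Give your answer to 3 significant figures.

12.7 m

Hyperfocal distance H = f²/(N·c) + f = 71²/(16 × 0.025) + 71 = 5041/0.4 + 71 ≈ 12673.5 mm ≈ 12.7 m.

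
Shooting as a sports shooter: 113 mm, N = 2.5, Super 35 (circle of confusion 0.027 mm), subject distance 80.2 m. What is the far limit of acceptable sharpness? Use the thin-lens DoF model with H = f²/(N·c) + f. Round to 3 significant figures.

139 m

Hyperfocal distance H = f²/(N·c) + f = 113²/(2.5 × 0.027) + 113 = 12769/0.0675 + 113 ≈ 189283.4 mm ≈ 189.3 m.
Far limit Df = s·(H − f)/(H − s) = 80200 × (189283.4 − 113) / (189283.4 − 80200) = 80200 × 189170.4 / 109083.4 ≈ 139081 mm ≈ 139 m.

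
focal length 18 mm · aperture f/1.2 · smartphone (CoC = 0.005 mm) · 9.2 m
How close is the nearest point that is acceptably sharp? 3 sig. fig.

Hyperfocal distance H = f²/(N·c) + f = 18²/(1.2 × 0.005) + 18 = 324/0.006 + 18 ≈ 54018.0 mm ≈ 54.02 m.
Near limit Dn = s·(H − f)/(H + s − 2f) = 9200 × (54018.0 − 18) / (54018.0 + 9200 − 2 × 18) = 9200 × 54000.0 / 63182.0 ≈ 7863.0 mm ≈ 7.86 m.

7.86 m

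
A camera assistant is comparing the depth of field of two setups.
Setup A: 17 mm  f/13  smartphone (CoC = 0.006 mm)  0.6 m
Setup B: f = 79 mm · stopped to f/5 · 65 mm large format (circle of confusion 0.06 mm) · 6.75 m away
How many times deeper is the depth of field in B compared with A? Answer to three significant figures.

24.9

Setup A: H = 17²/(13×0.006) + 17 ≈ 3722.1 mm; DoF = Df − Dn = 712.04 − 518.43 ≈ 193.61 mm.
Setup B: H = 79²/(5×0.06) + 79 ≈ 20882.3 mm; DoF = Df − Dn = 9936.3 − 5111.0 ≈ 4825.3 mm.
Ratio = 4825.3 / 193.61 ≈ 24.9.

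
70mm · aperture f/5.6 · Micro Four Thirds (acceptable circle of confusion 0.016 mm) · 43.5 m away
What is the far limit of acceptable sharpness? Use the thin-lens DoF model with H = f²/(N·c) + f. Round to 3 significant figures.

211 m

Hyperfocal distance H = f²/(N·c) + f = 70²/(5.6 × 0.016) + 70 = 4900/0.0896 + 70 ≈ 54757.5 mm ≈ 54.76 m.
Far limit Df = s·(H − f)/(H − s) = 43500 × (54757.5 − 70) / (54757.5 − 43500) = 43500 × 54687.5 / 11257.5 ≈ 211317 mm ≈ 211 m.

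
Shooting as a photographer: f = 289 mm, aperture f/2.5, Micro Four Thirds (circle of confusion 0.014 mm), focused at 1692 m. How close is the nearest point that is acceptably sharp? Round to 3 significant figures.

990 m

Hyperfocal distance H = f²/(N·c) + f = 289²/(2.5 × 0.014) + 289 = 83521/0.035 + 289 ≈ 2386603.3 mm ≈ 2387 m.
Near limit Dn = s·(H − f)/(H + s − 2f) = 1692000 × (2386603.3 − 289) / (2386603.3 + 1692000 − 2 × 289) = 1692000 × 2386314.3 / 4078025.3 ≈ 990098 mm ≈ 990 m.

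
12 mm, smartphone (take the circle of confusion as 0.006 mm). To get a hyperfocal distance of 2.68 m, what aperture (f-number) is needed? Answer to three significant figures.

f/9

Rearrange H = f²/(N·c) + f for N: N = f² / ((H − f)·c).
N = 12² / ((2680 − 12) × 0.006) = 144 / 16.01 ≈ 9.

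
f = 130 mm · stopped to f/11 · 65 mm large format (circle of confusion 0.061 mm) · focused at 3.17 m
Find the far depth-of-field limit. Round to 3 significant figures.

Hyperfocal distance H = f²/(N·c) + f = 130²/(11 × 0.061) + 130 = 16900/0.671 + 130 ≈ 25316.3 mm ≈ 25.32 m.
Far limit Df = s·(H − f)/(H − s) = 3170 × (25316.3 − 130) / (25316.3 − 3170) = 3170 × 25186.3 / 22146.3 ≈ 3605.1 mm ≈ 3.61 m.

3.61 m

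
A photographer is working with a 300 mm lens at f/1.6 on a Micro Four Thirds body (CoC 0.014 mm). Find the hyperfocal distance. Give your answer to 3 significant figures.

Hyperfocal distance H = f²/(N·c) + f = 300²/(1.6 × 0.014) + 300 = 90000/0.0224 + 300 ≈ 4018157.1 mm ≈ 4020 m.

4020 m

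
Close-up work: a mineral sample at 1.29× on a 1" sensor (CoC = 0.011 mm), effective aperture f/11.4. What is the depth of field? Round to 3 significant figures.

0.151 mm

At magnification m, DoF ≈ 2·N_eff·c/m² = 2 × 11.4 × 0.011 / 1.29² = 0.2508 / 1.664 ≈ 0.151 mm.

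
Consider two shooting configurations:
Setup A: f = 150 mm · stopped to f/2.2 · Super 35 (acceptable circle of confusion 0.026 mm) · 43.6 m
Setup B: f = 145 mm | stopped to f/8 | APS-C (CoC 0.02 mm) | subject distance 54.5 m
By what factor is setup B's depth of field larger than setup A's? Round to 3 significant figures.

5.58

Setup A: H = 150²/(2.2×0.026) + 150 ≈ 393506.6 mm; DoF = Df − Dn = 49014.1 − 39263.0 ≈ 9751.1 mm.
Setup B: H = 145²/(8×0.02) + 145 ≈ 131551.2 mm; DoF = Df − Dn = 92946 − 38553 ≈ 54393 mm.
Ratio = 54393 / 9751.1 ≈ 5.58.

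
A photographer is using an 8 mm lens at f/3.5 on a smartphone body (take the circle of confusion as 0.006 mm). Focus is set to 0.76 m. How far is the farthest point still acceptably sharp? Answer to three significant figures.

1.01 m

Hyperfocal distance H = f²/(N·c) + f = 8²/(3.5 × 0.006) + 8 = 64/0.021 + 8 ≈ 3055.6 mm ≈ 3.056 m.
Far limit Df = s·(H − f)/(H − s) = 760 × (3055.6 − 8) / (3055.6 − 760) = 760 × 3047.6 / 2295.6 ≈ 1009.0 mm ≈ 1.01 m.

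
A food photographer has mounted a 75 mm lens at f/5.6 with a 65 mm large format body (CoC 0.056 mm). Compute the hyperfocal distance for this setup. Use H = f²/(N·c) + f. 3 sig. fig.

Hyperfocal distance H = f²/(N·c) + f = 75²/(5.6 × 0.056) + 75 = 5625/0.3136 + 75 ≈ 18011.9 mm ≈ 18.0 m.

18.0 m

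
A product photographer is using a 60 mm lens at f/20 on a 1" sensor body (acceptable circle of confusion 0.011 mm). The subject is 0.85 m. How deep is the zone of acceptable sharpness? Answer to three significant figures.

Hyperfocal distance H = f²/(N·c) + f = 60²/(20 × 0.011) + 60 = 3600/0.22 + 60 ≈ 16423.6 mm ≈ 16.42 m.
Near limit Dn = s·(H − f)/(H + s − 2f) = 850 × (16423.6 − 60) / (16423.6 + 850 − 2 × 60) = 850 × 16363.6 / 17153.6 ≈ 810.854 mm.
Far limit Df = s·(H − f)/(H − s) = 850 × (16423.6 − 60) / (16423.6 − 850) = 850 × 16363.6 / 15573.6 ≈ 893.118 mm.
Depth of field = Df − Dn = 893.118 − 810.854 ≈ 82.264 mm.

82.3 mm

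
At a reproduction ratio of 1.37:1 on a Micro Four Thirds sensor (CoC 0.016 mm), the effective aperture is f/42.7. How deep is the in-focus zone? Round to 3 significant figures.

At magnification m, DoF ≈ 2·N_eff·c/m² = 2 × 42.7 × 0.016 / 1.37² = 1.366 / 1.877 ≈ 0.728 mm.

0.728 mm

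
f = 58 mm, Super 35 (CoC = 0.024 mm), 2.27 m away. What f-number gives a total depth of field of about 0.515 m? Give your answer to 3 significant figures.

Write h = H − f = f²/(N·c). The thin-lens limits are Dn = s·h/(h + (s−f)) and Df = s·h/(h − (s−f)), so DoF = Df − Dn = 2·s·(s−f)·h / (h² − (s−f)²).
That is a quadratic in h: DoF·h² − 2·s·(s−f)·h − DoF·(s−f)² = 0 ⇒ h = (s−f)·(s + √(s² + DoF²)) / DoF = 2212 × (2270 + √(2270² + 515²)) / 515 = 2212 × (2270 + 2327.69) / 515 ≈ 19748 mm.
Then N = f²/(c·h) = 58² / (0.024 × 19748) = 3364 / 473.95 ≈ 7.10.

f/7.10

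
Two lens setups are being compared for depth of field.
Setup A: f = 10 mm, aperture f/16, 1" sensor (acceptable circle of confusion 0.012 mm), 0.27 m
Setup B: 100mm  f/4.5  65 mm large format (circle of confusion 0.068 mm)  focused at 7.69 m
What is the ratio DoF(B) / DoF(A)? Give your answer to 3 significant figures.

10.5

Setup A: H = 10²/(16×0.012) + 10 ≈ 530.8 mm; DoF = Df − Dn = 539.14 − 180.10 ≈ 359.04 mm.
Setup B: H = 100²/(4.5×0.068) + 100 ≈ 32779.7 mm; DoF = Df − Dn = 10016.3 − 6240.6 ≈ 3775.7 mm.
Ratio = 3775.7 / 359.04 ≈ 10.5.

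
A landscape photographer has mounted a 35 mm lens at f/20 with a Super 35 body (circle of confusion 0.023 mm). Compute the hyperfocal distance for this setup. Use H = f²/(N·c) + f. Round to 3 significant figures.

2.70 m

Hyperfocal distance H = f²/(N·c) + f = 35²/(20 × 0.023) + 35 = 1225/0.46 + 35 ≈ 2698.0 mm ≈ 2.70 m.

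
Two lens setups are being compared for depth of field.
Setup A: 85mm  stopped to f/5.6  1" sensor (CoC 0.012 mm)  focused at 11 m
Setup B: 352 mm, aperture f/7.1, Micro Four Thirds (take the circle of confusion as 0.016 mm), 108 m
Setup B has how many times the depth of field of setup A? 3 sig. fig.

9.54

Setup A: H = 85²/(5.6×0.012) + 85 ≈ 107599.9 mm; DoF = Df − Dn = 12242.9 − 9986.2 ≈ 2256.7 mm.
Setup B: H = 352²/(7.1×0.016) + 352 ≈ 1091056.2 mm; DoF = Df − Dn = 119826 − 98298 ≈ 21528 mm.
Ratio = 21528 / 2256.7 ≈ 9.54.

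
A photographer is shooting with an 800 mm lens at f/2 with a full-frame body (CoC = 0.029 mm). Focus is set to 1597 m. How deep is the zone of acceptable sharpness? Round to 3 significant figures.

472 m

Hyperfocal distance H = f²/(N·c) + f = 800²/(2 × 0.029) + 800 = 640000/0.058 + 800 ≈ 11035282.8 mm ≈ 11035 m.
Near limit Dn = s·(H − f)/(H + s − 2f) = 1597000 × (11035282.8 − 800) / (11035282.8 + 1597000 − 2 × 800) = 1597000 × 11034482.8 / 12630682.8 ≈ 1395179 mm.
Far limit Df = s·(H − f)/(H − s) = 1597000 × (11035282.8 − 800) / (11035282.8 − 1597000) = 1597000 × 11034482.8 / 9438282.8 ≈ 1867084 mm.
Depth of field = Df − Dn = 1867084 − 1395179 ≈ 471905 mm ≈ 472 m.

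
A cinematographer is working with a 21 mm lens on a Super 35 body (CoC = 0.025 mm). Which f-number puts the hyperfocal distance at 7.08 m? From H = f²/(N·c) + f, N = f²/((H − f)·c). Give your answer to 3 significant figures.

Rearrange H = f²/(N·c) + f for N: N = f² / ((H − f)·c).
N = 21² / ((7080 − 21) × 0.025) = 441 / 176.5 ≈ 2.50.

f/2.50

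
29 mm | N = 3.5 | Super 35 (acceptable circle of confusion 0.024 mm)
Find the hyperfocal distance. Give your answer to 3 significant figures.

10.0 m

Hyperfocal distance H = f²/(N·c) + f = 29²/(3.5 × 0.024) + 29 = 841/0.084 + 29 ≈ 10040.9 mm ≈ 10.0 m.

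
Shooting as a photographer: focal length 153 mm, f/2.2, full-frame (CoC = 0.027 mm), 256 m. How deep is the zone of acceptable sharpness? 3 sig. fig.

Hyperfocal distance H = f²/(N·c) + f = 153²/(2.2 × 0.027) + 153 = 23409/0.0594 + 153 ≈ 394243.9 mm ≈ 394.2 m.
Near limit Dn = s·(H − f)/(H + s − 2f) = 256000 × (394243.9 − 153) / (394243.9 + 256000 − 2 × 153) = 256000 × 394090.9 / 649937.9 ≈ 155226 mm.
Far limit Df = s·(H − f)/(H − s) = 256000 × (394243.9 − 153) / (394243.9 − 256000) = 256000 × 394090.9 / 138243.9 ≈ 729777 mm.
Depth of field = Df − Dn = 729777 − 155226 ≈ 574551 mm ≈ 575 m.

575 m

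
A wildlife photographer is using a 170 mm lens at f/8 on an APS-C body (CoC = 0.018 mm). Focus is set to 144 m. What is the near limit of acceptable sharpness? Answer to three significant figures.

Hyperfocal distance H = f²/(N·c) + f = 170²/(8 × 0.018) + 170 = 28900/0.144 + 170 ≈ 200864.4 mm ≈ 200.9 m.
Near limit Dn = s·(H − f)/(H + s − 2f) = 144000 × (200864.4 − 170) / (200864.4 + 144000 − 2 × 170) = 144000 × 200694.4 / 344524.4 ≈ 83884 mm ≈ 83.9 m.

83.9 m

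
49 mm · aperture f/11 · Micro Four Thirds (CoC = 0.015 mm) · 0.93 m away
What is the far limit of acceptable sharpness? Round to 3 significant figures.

Hyperfocal distance H = f²/(N·c) + f = 49²/(11 × 0.015) + 49 = 2401/0.165 + 49 ≈ 14600.5 mm ≈ 14.60 m.
Far limit Df = s·(H − f)/(H − s) = 930 × (14600.5 − 49) / (14600.5 − 930) = 930 × 14551.5 / 13670.5 ≈ 989.93 mm ≈ 0.990 m.

0.990 m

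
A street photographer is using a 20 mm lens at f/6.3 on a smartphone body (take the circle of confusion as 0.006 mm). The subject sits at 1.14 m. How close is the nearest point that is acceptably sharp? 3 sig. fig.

1.03 m

Hyperfocal distance H = f²/(N·c) + f = 20²/(6.3 × 0.006) + 20 = 400/0.0378 + 20 ≈ 10602.0 mm ≈ 10.60 m.
Near limit Dn = s·(H − f)/(H + s − 2f) = 1140 × (10602.0 − 20) / (10602.0 + 1140 − 2 × 20) = 1140 × 10582.0 / 11702.0 ≈ 1030.9 mm ≈ 1.03 m.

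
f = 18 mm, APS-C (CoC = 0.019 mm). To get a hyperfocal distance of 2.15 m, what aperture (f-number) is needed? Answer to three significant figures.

f/8

Rearrange H = f²/(N·c) + f for N: N = f² / ((H − f)·c).
N = 18² / ((2150 − 18) × 0.019) = 324 / 40.51 ≈ 8.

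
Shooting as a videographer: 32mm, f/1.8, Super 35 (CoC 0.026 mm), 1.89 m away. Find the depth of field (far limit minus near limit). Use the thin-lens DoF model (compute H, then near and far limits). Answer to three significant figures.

323 mm

Hyperfocal distance H = f²/(N·c) + f = 32²/(1.8 × 0.026) + 32 = 1024/0.0468 + 32 ≈ 21912.3 mm ≈ 21.91 m.
Near limit Dn = s·(H − f)/(H + s − 2f) = 1890 × (21912.3 − 32) / (21912.3 + 1890 − 2 × 32) = 1890 × 21880.3 / 23738.3 ≈ 1742.07 mm.
Far limit Df = s·(H − f)/(H − s) = 1890 × (21912.3 − 32) / (21912.3 − 1890) = 1890 × 21880.3 / 20022.3 ≈ 2065.39 mm.
Depth of field = Df − Dn = 2065.39 − 1742.07 ≈ 323.32 mm.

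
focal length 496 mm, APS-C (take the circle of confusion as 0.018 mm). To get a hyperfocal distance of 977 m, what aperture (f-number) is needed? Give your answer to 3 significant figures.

f/14

Rearrange H = f²/(N·c) + f for N: N = f² / ((H − f)·c).
N = 496² / ((977000 − 496) × 0.018) = 246016 / 17577 ≈ 14.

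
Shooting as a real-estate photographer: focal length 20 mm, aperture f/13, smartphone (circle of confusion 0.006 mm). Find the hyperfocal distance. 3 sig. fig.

Hyperfocal distance H = f²/(N·c) + f = 20²/(13 × 0.006) + 20 = 400/0.078 + 20 ≈ 5148.2 mm ≈ 5.15 m.

5.15 m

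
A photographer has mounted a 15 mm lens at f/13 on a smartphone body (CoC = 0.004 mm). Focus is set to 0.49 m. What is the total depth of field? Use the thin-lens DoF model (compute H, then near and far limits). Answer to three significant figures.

Hyperfocal distance H = f²/(N·c) + f = 15²/(13 × 0.004) + 15 = 225/0.052 + 15 ≈ 4341.9 mm ≈ 4.342 m.
Near limit Dn = s·(H − f)/(H + s − 2f) = 490 × (4341.9 − 15) / (4341.9 + 490 − 2 × 15) = 490 × 4326.9 / 4801.9 ≈ 441.53 mm.
Far limit Df = s·(H − f)/(H − s) = 490 × (4341.9 − 15) / (4341.9 − 490) = 490 × 4326.9 / 3851.9 ≈ 550.42 mm.
Depth of field = Df − Dn = 550.42 − 441.53 ≈ 108.89 mm.

109 mm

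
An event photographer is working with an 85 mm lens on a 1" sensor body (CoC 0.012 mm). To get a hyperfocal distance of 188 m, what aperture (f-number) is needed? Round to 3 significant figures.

Rearrange H = f²/(N·c) + f for N: N = f² / ((H − f)·c).
N = 85² / ((188000 − 85) × 0.012) = 7225 / 2255 ≈ 3.20.

f/3.20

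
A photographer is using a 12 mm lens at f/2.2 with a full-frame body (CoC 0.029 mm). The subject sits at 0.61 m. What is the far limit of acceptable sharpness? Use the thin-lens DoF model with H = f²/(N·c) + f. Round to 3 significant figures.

0.830 m

Hyperfocal distance H = f²/(N·c) + f = 12²/(2.2 × 0.029) + 12 = 144/0.0638 + 12 ≈ 2269.1 mm ≈ 2.269 m.
Far limit Df = s·(H − f)/(H − s) = 610 × (2269.1 − 12) / (2269.1 − 610) = 610 × 2257.1 / 1659.1 ≈ 829.87 mm ≈ 0.830 m.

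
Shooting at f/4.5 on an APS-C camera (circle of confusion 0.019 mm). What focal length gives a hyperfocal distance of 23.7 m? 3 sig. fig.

From H = f²/(N·c) + f, with f ≪ H: f ≈ √(H·N·c) = √(23700 × 4.5 × 0.019) = √2026.3 ≈ 45.01 mm.
The +f correction barely moves this — solving exactly, f² + N·c·f − N·c·H = 0 ⇒ f = (−N·c + √((N·c)² + 4·N·c·H))/2 = (−0.0855 + √8105.4)/2 ≈ 44.972 mm, so f ≈ 45.0 mm.

45.0 mm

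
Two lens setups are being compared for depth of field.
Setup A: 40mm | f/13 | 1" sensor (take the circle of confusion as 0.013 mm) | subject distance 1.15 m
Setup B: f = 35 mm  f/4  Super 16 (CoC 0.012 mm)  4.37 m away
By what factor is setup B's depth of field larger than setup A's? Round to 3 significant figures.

5.59

Setup A: H = 40²/(13×0.013) + 40 ≈ 9507.5 mm; DoF = Df − Dn = 1302.74 − 1029.32 ≈ 273.42 mm.
Setup B: H = 35²/(4×0.012) + 35 ≈ 25555.8 mm; DoF = Df − Dn = 5264.2 − 3735.5 ≈ 1528.7 mm.
Ratio = 1528.7 / 273.42 ≈ 5.59.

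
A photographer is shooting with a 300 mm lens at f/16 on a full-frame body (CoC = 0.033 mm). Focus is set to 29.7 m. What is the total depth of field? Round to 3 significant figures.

Hyperfocal distance H = f²/(N·c) + f = 300²/(16 × 0.033) + 300 = 90000/0.528 + 300 ≈ 170754.5 mm ≈ 170.8 m.
Near limit Dn = s·(H − f)/(H + s − 2f) = 29700 × (170754.5 − 300) / (170754.5 + 29700 − 2 × 300) = 29700 × 170454.5 / 199854.5 ≈ 25331 mm.
Far limit Df = s·(H − f)/(H − s) = 29700 × (170754.5 − 300) / (170754.5 − 29700) = 29700 × 170454.5 / 141054.5 ≈ 35890 mm.
Depth of field = Df − Dn = 35890 − 25331 ≈ 10559 mm ≈ 10.6 m.

10.6 m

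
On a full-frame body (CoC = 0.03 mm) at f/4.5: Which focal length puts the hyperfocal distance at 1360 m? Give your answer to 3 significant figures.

From H = f²/(N·c) + f, with f ≪ H: f ≈ √(H·N·c) = √(1360000 × 4.5 × 0.03) = √183600 ≈ 428.5 mm.
Exact: f² + N·c·f − N·c·H = 0 ⇒ f = (−N·c + √((N·c)² + 4·N·c·H))/2 = (−0.135 + √734400)/2 ≈ 428.42 mm ≈ 428 mm.

428 mm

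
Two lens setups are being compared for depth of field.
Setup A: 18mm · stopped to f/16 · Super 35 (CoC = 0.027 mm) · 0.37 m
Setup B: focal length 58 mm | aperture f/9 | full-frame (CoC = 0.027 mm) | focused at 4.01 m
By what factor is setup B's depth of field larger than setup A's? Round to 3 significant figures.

5.60

Setup A: H = 18²/(16×0.027) + 18 ≈ 768.0 mm; DoF = Df − Dn = 697.24 − 251.81 ≈ 445.43 mm.
Setup B: H = 58²/(9×0.027) + 58 ≈ 13901.6 mm; DoF = Df − Dn = 5612.1 − 3119.5 ≈ 2492.6 mm.
Ratio = 2492.6 / 445.43 ≈ 5.60.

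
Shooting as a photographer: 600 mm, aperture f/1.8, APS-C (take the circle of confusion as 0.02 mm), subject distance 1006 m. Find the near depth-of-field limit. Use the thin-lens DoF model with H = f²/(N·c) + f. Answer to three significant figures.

Hyperfocal distance H = f²/(N·c) + f = 600²/(1.8 × 0.02) + 600 = 360000/0.036 + 600 ≈ 10000600.0 mm ≈ 10001 m.
Near limit Dn = s·(H − f)/(H + s − 2f) = 1006000 × (10000600.0 − 600) / (10000600.0 + 1006000 − 2 × 600) = 1006000 × 10000000.0 / 11005400.0 ≈ 914097 mm ≈ 914 m.

914 m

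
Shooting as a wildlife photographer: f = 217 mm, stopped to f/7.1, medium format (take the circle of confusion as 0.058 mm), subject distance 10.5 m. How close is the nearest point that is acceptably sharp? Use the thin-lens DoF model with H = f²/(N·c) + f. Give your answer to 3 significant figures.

9.63 m

Hyperfocal distance H = f²/(N·c) + f = 217²/(7.1 × 0.058) + 217 = 47089/0.4118 + 217 ≈ 114566.2 mm ≈ 114.6 m.
Near limit Dn = s·(H − f)/(H + s − 2f) = 10500 × (114566.2 − 217) / (114566.2 + 10500 − 2 × 217) = 10500 × 114349.2 / 124632.2 ≈ 9633.7 mm ≈ 9.63 m.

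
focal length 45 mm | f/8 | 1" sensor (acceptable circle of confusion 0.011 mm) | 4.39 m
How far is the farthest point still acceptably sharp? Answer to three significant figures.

5.41 m

Hyperfocal distance H = f²/(N·c) + f = 45²/(8 × 0.011) + 45 = 2025/0.088 + 45 ≈ 23056.4 mm ≈ 23.06 m.
Far limit Df = s·(H − f)/(H − s) = 4390 × (23056.4 − 45) / (23056.4 − 4390) = 4390 × 23011.4 / 18666.4 ≈ 5411.9 mm ≈ 5.41 m.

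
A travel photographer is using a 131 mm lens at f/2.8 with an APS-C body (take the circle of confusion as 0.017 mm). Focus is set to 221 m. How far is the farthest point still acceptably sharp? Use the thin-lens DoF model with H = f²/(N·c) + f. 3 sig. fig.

571 m

Hyperfocal distance H = f²/(N·c) + f = 131²/(2.8 × 0.017) + 131 = 17161/0.0476 + 131 ≈ 360656.2 mm ≈ 360.7 m.
Far limit Df = s·(H − f)/(H − s) = 221000 × (360656.2 − 131) / (360656.2 − 221000) = 221000 × 360525.2 / 139656.2 ≈ 570516 mm ≈ 571 m.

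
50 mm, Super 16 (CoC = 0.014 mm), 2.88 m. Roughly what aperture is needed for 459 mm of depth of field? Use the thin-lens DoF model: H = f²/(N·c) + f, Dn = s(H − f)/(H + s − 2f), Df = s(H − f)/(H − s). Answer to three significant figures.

f/5

Write h = H − f = f²/(N·c). The thin-lens limits are Dn = s·h/(h + (s−f)) and Df = s·h/(h − (s−f)), so DoF = Df − Dn = 2·s·(s−f)·h / (h² − (s−f)²).
That is a quadratic in h: DoF·h² − 2·s·(s−f)·h − DoF·(s−f)² = 0 ⇒ h = (s−f)·(s + √(s² + DoF²)) / DoF = 2830 × (2880 + √(2880² + 459²)) / 459 = 2830 × (2880 + 2916.35) / 459 ≈ 35738 mm.
Then N = f²/(c·h) = 50² / (0.014 × 35738) = 2500 / 500.33 ≈ 5.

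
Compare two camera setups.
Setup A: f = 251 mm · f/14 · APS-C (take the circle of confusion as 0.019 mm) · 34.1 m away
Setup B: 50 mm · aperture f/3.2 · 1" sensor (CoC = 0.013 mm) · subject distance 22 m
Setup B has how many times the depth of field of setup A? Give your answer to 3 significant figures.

1.86

Setup A: H = 251²/(14×0.019) + 251 ≈ 237096.9 mm; DoF = Df − Dn = 39786.1 − 29836.0 ≈ 9950.1 mm.
Setup B: H = 50²/(3.2×0.013) + 50 ≈ 60146.2 mm; DoF = Df − Dn = 34659 − 16114 ≈ 18545 mm.
Ratio = 18545 / 9950.1 ≈ 1.86.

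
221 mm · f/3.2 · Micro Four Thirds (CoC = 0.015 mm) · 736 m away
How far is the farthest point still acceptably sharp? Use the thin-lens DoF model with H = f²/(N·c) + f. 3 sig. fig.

2660 m

Hyperfocal distance H = f²/(N·c) + f = 221²/(3.2 × 0.015) + 221 = 48841/0.048 + 221 ≈ 1017741.8 mm ≈ 1018 m.
Far limit Df = s·(H − f)/(H − s) = 736000 × (1017741.8 − 221) / (1017741.8 − 736000) = 736000 × 1017520.8 / 281741.8 ≈ 2658091 mm ≈ 2660 m.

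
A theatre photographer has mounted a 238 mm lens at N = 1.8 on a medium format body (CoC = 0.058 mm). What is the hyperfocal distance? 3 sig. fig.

543 m

Hyperfocal distance H = f²/(N·c) + f = 238²/(1.8 × 0.058) + 238 = 56644/0.1044 + 238 ≈ 542805.0 mm ≈ 543 m.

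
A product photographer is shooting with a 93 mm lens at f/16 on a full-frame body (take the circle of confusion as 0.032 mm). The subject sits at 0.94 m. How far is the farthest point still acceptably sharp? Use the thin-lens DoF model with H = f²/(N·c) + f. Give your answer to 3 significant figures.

0.990 m

Hyperfocal distance H = f²/(N·c) + f = 93²/(16 × 0.032) + 93 = 8649/0.512 + 93 ≈ 16985.6 mm ≈ 16.99 m.
Far limit Df = s·(H − f)/(H − s) = 940 × (16985.6 − 93) / (16985.6 − 940) = 940 × 16892.6 / 16045.6 ≈ 989.62 mm ≈ 0.990 m.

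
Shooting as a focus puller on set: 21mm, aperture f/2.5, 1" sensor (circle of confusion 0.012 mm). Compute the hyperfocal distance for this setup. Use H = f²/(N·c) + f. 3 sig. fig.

Hyperfocal distance H = f²/(N·c) + f = 21²/(2.5 × 0.012) + 21 = 441/0.03 + 21 ≈ 14721.0 mm ≈ 14.7 m.

14.7 m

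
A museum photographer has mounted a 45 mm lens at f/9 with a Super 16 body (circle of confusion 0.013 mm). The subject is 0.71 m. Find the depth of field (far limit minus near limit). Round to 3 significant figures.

Hyperfocal distance H = f²/(N·c) + f = 45²/(9 × 0.013) + 45 = 2025/0.117 + 45 ≈ 17352.7 mm ≈ 17.35 m.
Near limit Dn = s·(H − f)/(H + s − 2f) = 710 × (17352.7 − 45) / (17352.7 + 710 − 2 × 45) = 710 × 17307.7 / 17972.7 ≈ 683.730 mm.
Far limit Df = s·(H − f)/(H − s) = 710 × (17352.7 − 45) / (17352.7 − 710) = 710 × 17307.7 / 16642.7 ≈ 738.370 mm.
Depth of field = Df − Dn = 738.370 − 683.730 ≈ 54.640 mm.

54.6 mm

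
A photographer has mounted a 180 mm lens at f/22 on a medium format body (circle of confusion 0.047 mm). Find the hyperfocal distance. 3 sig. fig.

31.5 m

Hyperfocal distance H = f²/(N·c) + f = 180²/(22 × 0.047) + 180 = 32400/1.034 + 180 ≈ 31514.6 mm ≈ 31.5 m.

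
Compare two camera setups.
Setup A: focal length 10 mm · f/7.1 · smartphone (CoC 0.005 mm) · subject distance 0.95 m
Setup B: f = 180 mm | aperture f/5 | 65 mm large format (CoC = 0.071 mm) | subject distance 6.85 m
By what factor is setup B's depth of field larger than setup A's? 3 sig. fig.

Setup A: H = 10²/(7.1×0.005) + 10 ≈ 2826.9 mm; DoF = Df − Dn = 1425.78 − 712.30 ≈ 713.48 mm.
Setup B: H = 180²/(5×0.071) + 180 ≈ 91447.6 mm; DoF = Df − Dn = 7390.1 − 6383.5 ≈ 1006.6 mm.
Ratio = 1006.6 / 713.48 ≈ 1.41.

1.41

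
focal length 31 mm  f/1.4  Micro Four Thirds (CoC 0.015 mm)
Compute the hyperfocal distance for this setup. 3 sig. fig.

Hyperfocal distance H = f²/(N·c) + f = 31²/(1.4 × 0.015) + 31 = 961/0.021 + 31 ≈ 45792.9 mm ≈ 45.8 m.

45.8 m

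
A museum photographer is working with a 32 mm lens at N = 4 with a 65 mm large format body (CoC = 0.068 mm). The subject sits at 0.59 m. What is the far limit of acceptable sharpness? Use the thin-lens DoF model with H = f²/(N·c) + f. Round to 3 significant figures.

Hyperfocal distance H = f²/(N·c) + f = 32²/(4 × 0.068) + 32 = 1024/0.272 + 32 ≈ 3796.7 mm ≈ 3.797 m.
Far limit Df = s·(H − f)/(H − s) = 590 × (3796.7 − 32) / (3796.7 − 590) = 590 × 3764.7 / 3206.7 ≈ 692.67 mm ≈ 0.693 m.

0.693 m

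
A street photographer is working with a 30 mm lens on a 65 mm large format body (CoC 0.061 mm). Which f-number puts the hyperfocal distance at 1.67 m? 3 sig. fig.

Rearrange H = f²/(N·c) + f for N: N = f² / ((H − f)·c).
N = 30² / ((1670 − 30) × 0.061) = 900 / 100.0 ≈ 9.

f/9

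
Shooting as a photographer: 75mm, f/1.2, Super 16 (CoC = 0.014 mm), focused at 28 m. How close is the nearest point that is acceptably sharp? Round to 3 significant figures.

25.8 m

Hyperfocal distance H = f²/(N·c) + f = 75²/(1.2 × 0.014) + 75 = 5625/0.0168 + 75 ≈ 334896.4 mm ≈ 334.9 m.
Near limit Dn = s·(H − f)/(H + s − 2f) = 28000 × (334896.4 − 75) / (334896.4 + 28000 − 2 × 75) = 28000 × 334821.4 / 362746.4 ≈ 25844 mm ≈ 25.8 m.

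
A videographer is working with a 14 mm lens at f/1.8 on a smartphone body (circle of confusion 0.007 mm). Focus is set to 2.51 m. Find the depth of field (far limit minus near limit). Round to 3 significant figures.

Hyperfocal distance H = f²/(N·c) + f = 14²/(1.8 × 0.007) + 14 = 196/0.0126 + 14 ≈ 15569.6 mm ≈ 15.57 m.
Near limit Dn = s·(H − f)/(H + s − 2f) = 2510 × (15569.6 − 14) / (15569.6 + 2510 − 2 × 14) = 2510 × 15555.6 / 18051.6 ≈ 2162.94 mm.
Far limit Df = s·(H − f)/(H − s) = 2510 × (15569.6 − 14) / (15569.6 − 2510) = 2510 × 15555.6 / 13059.6 ≈ 2989.72 mm.
Depth of field = Df − Dn = 2989.72 − 2162.94 ≈ 826.78 mm ≈ 0.827 m.

0.827 m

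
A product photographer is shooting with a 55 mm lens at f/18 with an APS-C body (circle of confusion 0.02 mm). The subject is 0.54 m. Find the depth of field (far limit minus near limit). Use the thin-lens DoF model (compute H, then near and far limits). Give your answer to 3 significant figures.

Hyperfocal distance H = f²/(N·c) + f = 55²/(18 × 0.02) + 55 = 3025/0.36 + 55 ≈ 8457.8 mm ≈ 8.458 m.
Near limit Dn = s·(H − f)/(H + s − 2f) = 540 × (8457.8 − 55) / (8457.8 + 540 − 2 × 55) = 540 × 8402.8 / 8887.8 ≈ 510.533 mm.
Far limit Df = s·(H − f)/(H − s) = 540 × (8457.8 − 55) / (8457.8 − 540) = 540 × 8402.8 / 7917.8 ≈ 573.077 mm.
Depth of field = Df − Dn = 573.077 − 510.533 ≈ 62.544 mm.

62.5 mm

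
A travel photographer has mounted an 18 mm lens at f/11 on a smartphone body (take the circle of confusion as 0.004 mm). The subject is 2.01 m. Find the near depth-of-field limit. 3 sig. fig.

1.58 m

Hyperfocal distance H = f²/(N·c) + f = 18²/(11 × 0.004) + 18 = 324/0.044 + 18 ≈ 7381.6 mm ≈ 7.382 m.
Near limit Dn = s·(H − f)/(H + s − 2f) = 2010 × (7381.6 − 18) / (7381.6 + 2010 − 2 × 18) = 2010 × 7363.6 / 9355.6 ≈ 1582.0 mm ≈ 1.58 m.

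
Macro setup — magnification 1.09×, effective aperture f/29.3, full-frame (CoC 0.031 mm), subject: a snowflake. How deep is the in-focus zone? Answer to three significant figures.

At magnification m, DoF ≈ 2·N_eff·c/m² = 2 × 29.3 × 0.031 / 1.09² = 1.817 / 1.188 ≈ 1.53 mm.

1.53 mm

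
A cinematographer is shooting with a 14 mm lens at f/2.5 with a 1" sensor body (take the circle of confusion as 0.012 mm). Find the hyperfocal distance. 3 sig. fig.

Hyperfocal distance H = f²/(N·c) + f = 14²/(2.5 × 0.012) + 14 = 196/0.03 + 14 ≈ 6547.3 mm ≈ 6.55 m.

6.55 m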